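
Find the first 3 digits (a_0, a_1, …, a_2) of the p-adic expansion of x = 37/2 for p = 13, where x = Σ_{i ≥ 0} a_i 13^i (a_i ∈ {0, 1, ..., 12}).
(a_0, …, a_2) = (12, 7, 6)

v_13(37/2) = 0 (numerator and denominator both coprime to 13), so x ∈ ℤ_13^×. Compute digits iteratively via a_i = x_i mod 13, x_{i+1} = (x_i − a_i)/13, with x_0 = x:
  x_0 = 37/2;  a_0 = 12;  x_1 = (x_0 − 12)/13 = 1/2
  x_1 = 1/2;  a_1 = 7;  x_2 = (x_1 − 7)/13 = -1/2
  x_2 = -1/2;  a_2 = 6;  x_3 = (x_2 − 6)/13 = -1/2
Digits: (12, 7, 6).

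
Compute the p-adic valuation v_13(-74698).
v_13(-74698) = 3

v_13(n) is the largest exponent k such that 13^k divides n. Factor out: -74698 = -13^3 · 34. (Sign doesn't affect v_p.) So v_13(-74698) = 3.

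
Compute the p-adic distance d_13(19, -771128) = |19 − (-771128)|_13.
d_13(19, -771128) = 1/28561

Step 1 — x − y = 19 − (-771128) = 771147. Step 2 — v_13(771147) = 4 (factor: 771147 = (13^4 · 27); the sign does not affect v_p). Step 3 — |x − y|_13 = 13^{-4} = 1/28561.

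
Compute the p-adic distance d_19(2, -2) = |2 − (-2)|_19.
d_19(2, -2) = 1

Step 1 — x − y = 2 − (-2) = 4. Step 2 — v_19(4) = 0 (factor: 4 = (19^0 · 4); the sign does not affect v_p). Step 3 — |x − y|_19 = 19^{0} = 1.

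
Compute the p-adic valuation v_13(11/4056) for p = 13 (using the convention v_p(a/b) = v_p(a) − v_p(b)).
v_13(11/4056) = -2

Factor powers of 13 from the numerator and denominator of the reduced fraction: 11 = 13^0 · 11 and 4056 = 13^2 · 24. Apply v_p(a/b) = v_p(a) − v_p(b): v_13(11/4056) = 0 − 2 = -2.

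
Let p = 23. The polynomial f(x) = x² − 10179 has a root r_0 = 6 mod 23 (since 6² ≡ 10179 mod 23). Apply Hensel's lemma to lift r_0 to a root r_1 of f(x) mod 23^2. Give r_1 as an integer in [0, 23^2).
r_1 = 190 (mod 529)

Hensel's recurrence: r_{i+1} = r_i − f(r_i)·(f′(r_i))^{-1} mod 23^{i+2}, with f′(x) = 2x. Iterate:
  r_0 = 6 (mod 23)
  r_1 = 190 (mod 529)
Final: r_1 = 190, and one checks f(r_1) ≡ 0 mod 23^2.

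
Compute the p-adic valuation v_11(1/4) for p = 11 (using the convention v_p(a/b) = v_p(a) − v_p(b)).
v_11(1/4) = 0

Factor powers of 11 from the numerator and denominator of the reduced fraction: 1 = 11^0 · 1 and 4 = 11^0 · 4. Apply v_p(a/b) = v_p(a) − v_p(b): v_11(1/4) = 0 − 0 = 0.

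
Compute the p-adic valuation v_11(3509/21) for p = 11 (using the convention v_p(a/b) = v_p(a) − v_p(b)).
v_11(3509/21) = 2

Factor powers of 11 from the numerator and denominator of the reduced fraction: 3509 = 11^2 · 29 and 21 = 11^0 · 21. Apply v_p(a/b) = v_p(a) − v_p(b): v_11(3509/21) = 2 − 0 = 2.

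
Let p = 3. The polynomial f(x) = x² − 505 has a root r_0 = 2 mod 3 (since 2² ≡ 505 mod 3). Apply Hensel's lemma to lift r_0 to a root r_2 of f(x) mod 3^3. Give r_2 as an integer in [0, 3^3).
r_2 = 17 (mod 27)

Hensel's recurrence: r_{i+1} = r_i − f(r_i)·(f′(r_i))^{-1} mod 3^{i+2}, with f′(x) = 2x. Iterate:
  r_0 = 2 (mod 3)
  r_1 = 8 (mod 9)
  r_2 = 17 (mod 27)
Final: r_2 = 17, and one checks f(r_2) ≡ 0 mod 3^3.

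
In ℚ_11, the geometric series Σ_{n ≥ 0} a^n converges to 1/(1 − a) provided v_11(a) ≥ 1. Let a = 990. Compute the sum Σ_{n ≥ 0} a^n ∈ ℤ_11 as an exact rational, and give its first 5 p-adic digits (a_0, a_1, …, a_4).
Σ a^n = 1/(1 − a) = -1/989;  first 5 digits = (1, 2, 1, 8, 3)

v_11(a) = 1 ≥ 1, so the series converges in ℤ_11 to 1/(1 − a) = 1/(1 − 990) = -1/989. Expand this rational in ℤ_11: compute digits iteratively via d_i = x_i mod 11, x_{i+1} = (x_i − d_i)/11. The first 5 digits are (1, 2, 1, 8, 3).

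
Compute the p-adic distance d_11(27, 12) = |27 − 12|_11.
d_11(27, 12) = 1

Step 1 — x − y = 27 − 12 = 15. Step 2 — v_11(15) = 0 (factor: 15 = (11^0 · 15); the sign does not affect v_p). Step 3 — |x − y|_11 = 11^{0} = 1.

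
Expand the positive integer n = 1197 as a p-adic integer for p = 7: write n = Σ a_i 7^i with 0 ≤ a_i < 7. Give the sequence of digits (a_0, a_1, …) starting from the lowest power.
(a_0, a_1, …) = (0, 3, 3, 3)

Repeated division by 7 gives the digits low-to-high: 1197 = 3·7^1 + 3·7^2 + 3·7^3. Digit sequence: (0, 3, 3, 3).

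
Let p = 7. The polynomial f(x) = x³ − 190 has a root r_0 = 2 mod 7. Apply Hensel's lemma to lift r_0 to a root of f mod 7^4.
r_3 = 1479 (mod 2401)

Hensel: r_{i+1} = r_i − f(r_i)/f′(r_i) mod 7^{i+2}, where f′(x) = 3x². Iterate:
  r_0 = 2 (mod 7)
  r_1 = 9 (mod 49)
  r_2 = 107 (mod 343)
  r_3 = 1479 (mod 2401)
Final: r = 1479 with f(r) ≡ 0 mod 7^4.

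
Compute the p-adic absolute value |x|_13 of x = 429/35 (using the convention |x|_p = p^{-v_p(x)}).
|429/35|_13 = 1/13

Step 1 — compute v_13(x) by factoring powers of 13 out of the numerator and denominator: v_13(429/35) = 1. Step 2 — apply |x|_p = p^{-v_p(x)} = 13^{-1} = 1/13.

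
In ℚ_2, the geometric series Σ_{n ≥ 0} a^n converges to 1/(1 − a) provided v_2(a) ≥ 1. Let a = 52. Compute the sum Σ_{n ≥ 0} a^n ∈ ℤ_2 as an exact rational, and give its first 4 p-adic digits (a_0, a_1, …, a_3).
Σ a^n = 1/(1 − a) = -1/51;  first 4 digits = (1, 0, 1, 0)

v_2(a) = 2 ≥ 1, so the series converges in ℤ_2 to 1/(1 − a) = 1/(1 − 52) = -1/51. Expand this rational in ℤ_2: compute digits iteratively via d_i = x_i mod 2, x_{i+1} = (x_i − d_i)/2. The first 4 digits are (1, 0, 1, 0).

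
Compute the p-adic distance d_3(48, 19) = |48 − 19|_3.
d_3(48, 19) = 1

Step 1 — x − y = 48 − 19 = 29. Step 2 — v_3(29) = 0 (factor: 29 = (3^0 · 29); the sign does not affect v_p). Step 3 — |x − y|_3 = 3^{0} = 1.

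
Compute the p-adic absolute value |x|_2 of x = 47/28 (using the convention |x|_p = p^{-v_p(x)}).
|47/28|_2 = 4

Step 1 — compute v_2(x) by factoring powers of 2 out of the numerator and denominator: v_2(47/28) = -2. Step 2 — apply |x|_p = p^{-v_p(x)} = 2^{2} = 4.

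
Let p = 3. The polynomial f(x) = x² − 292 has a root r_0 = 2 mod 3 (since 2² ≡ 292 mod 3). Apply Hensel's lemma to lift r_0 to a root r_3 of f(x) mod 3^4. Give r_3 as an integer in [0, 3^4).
r_3 = 74 (mod 81)

Hensel's recurrence: r_{i+1} = r_i − f(r_i)·(f′(r_i))^{-1} mod 3^{i+2}, with f′(x) = 2x. Iterate:
  r_0 = 2 (mod 3)
  r_1 = 2 (mod 9)
  r_2 = 20 (mod 27)
  r_3 = 74 (mod 81)
Final: r_3 = 74, and one checks f(r_3) ≡ 0 mod 3^4.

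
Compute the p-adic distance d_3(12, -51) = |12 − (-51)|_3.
d_3(12, -51) = 1/9

Step 1 — x − y = 12 − (-51) = 63. Step 2 — v_3(63) = 2 (factor: 63 = (3^2 · 7); the sign does not affect v_p). Step 3 — |x − y|_3 = 3^{-2} = 1/9.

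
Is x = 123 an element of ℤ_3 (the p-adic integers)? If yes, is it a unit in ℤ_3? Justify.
x ∈ ℤ_3 but not a unit; v_3(x) = 1 > 0

ℤ_3 = {x ∈ ℚ_3 : v_3(x) ≥ 0} and ℤ_3^× = {x ∈ ℤ_3 : v_3(x) = 0}. Here v_3(123) = v_3(num) − v_3(den) = 1; compare against these criteria.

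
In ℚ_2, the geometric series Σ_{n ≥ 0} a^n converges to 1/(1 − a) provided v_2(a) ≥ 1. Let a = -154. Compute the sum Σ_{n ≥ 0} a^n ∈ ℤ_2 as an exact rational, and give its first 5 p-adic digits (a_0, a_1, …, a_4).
Σ a^n = 1/(1 − a) = 1/155;  first 5 digits = (1, 1, 0, 0, 1)

v_2(a) = 1 ≥ 1, so the series converges in ℤ_2 to 1/(1 − a) = 1/(1 − (-154)) = 1/155. Expand this rational in ℤ_2: compute digits iteratively via d_i = x_i mod 2, x_{i+1} = (x_i − d_i)/2. The first 5 digits are (1, 1, 0, 0, 1).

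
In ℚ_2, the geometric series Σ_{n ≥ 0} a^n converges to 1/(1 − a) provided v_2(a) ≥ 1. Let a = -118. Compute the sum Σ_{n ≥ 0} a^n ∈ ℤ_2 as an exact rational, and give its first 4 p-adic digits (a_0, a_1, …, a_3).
Σ a^n = 1/(1 − a) = 1/119;  first 4 digits = (1, 1, 1, 0)

v_2(a) = 1 ≥ 1, so the series converges in ℤ_2 to 1/(1 − a) = 1/(1 − (-118)) = 1/119. Expand this rational in ℤ_2: compute digits iteratively via d_i = x_i mod 2, x_{i+1} = (x_i − d_i)/2. The first 4 digits are (1, 1, 1, 0).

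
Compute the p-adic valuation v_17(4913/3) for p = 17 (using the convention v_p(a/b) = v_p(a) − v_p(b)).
v_17(4913/3) = 3

Factor powers of 17 from the numerator and denominator of the reduced fraction: 4913 = 17^3 · 1 and 3 = 17^0 · 3. Apply v_p(a/b) = v_p(a) − v_p(b): v_17(4913/3) = 3 − 0 = 3.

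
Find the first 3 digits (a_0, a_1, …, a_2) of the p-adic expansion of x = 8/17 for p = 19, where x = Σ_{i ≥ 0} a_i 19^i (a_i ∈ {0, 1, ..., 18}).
(a_0, …, a_2) = (15, 16, 17)

v_19(8/17) = 0 (numerator and denominator both coprime to 19), so x ∈ ℤ_19^×. Compute digits iteratively via a_i = x_i mod 19, x_{i+1} = (x_i − a_i)/19, with x_0 = x:
  x_0 = 8/17;  a_0 = 15;  x_1 = (x_0 − 15)/19 = -13/17
  x_1 = -13/17;  a_1 = 16;  x_2 = (x_1 − 16)/19 = -15/17
  x_2 = -15/17;  a_2 = 17;  x_3 = (x_2 − 17)/19 = -16/17
Digits: (15, 16, 17).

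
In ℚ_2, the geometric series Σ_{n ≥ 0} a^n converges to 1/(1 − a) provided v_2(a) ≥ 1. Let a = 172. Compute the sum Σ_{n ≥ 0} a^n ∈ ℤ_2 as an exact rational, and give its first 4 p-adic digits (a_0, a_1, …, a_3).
Σ a^n = 1/(1 − a) = -1/171;  first 4 digits = (1, 0, 1, 1)

v_2(a) = 2 ≥ 1, so the series converges in ℤ_2 to 1/(1 − a) = 1/(1 − 172) = -1/171. Expand this rational in ℤ_2: compute digits iteratively via d_i = x_i mod 2, x_{i+1} = (x_i − d_i)/2. The first 4 digits are (1, 0, 1, 1).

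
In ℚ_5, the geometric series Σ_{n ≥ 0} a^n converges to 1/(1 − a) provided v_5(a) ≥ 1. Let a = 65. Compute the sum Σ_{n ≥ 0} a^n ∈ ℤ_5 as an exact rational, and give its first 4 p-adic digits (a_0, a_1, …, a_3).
Σ a^n = 1/(1 − a) = -1/64;  first 4 digits = (1, 3, 1, 1)

v_5(a) = 1 ≥ 1, so the series converges in ℤ_5 to 1/(1 − a) = 1/(1 − 65) = -1/64. Expand this rational in ℤ_5: compute digits iteratively via d_i = x_i mod 5, x_{i+1} = (x_i − d_i)/5. The first 4 digits are (1, 3, 1, 1).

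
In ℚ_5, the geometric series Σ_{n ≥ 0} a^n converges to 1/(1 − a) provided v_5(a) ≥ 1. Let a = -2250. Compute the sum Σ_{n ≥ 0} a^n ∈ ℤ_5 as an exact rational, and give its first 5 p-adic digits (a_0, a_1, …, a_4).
Σ a^n = 1/(1 − a) = 1/2251;  first 5 digits = (1, 0, 0, 2, 1)

v_5(a) = 3 ≥ 1, so the series converges in ℤ_5 to 1/(1 − a) = 1/(1 − (-2250)) = 1/2251. Expand this rational in ℤ_5: compute digits iteratively via d_i = x_i mod 5, x_{i+1} = (x_i − d_i)/5. The first 5 digits are (1, 0, 0, 2, 1).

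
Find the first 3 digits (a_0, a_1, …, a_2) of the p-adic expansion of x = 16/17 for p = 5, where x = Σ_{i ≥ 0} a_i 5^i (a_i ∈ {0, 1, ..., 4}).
(a_0, …, a_2) = (3, 4, 0)

v_5(16/17) = 0 (numerator and denominator both coprime to 5), so x ∈ ℤ_5^×. Compute digits iteratively via a_i = x_i mod 5, x_{i+1} = (x_i − a_i)/5, with x_0 = x:
  x_0 = 16/17;  a_0 = 3;  x_1 = (x_0 − 3)/5 = -7/17
  x_1 = -7/17;  a_1 = 4;  x_2 = (x_1 − 4)/5 = -15/17
  x_2 = -15/17;  a_2 = 0;  x_3 = (x_2 − 0)/5 = -3/17
Digits: (3, 4, 0).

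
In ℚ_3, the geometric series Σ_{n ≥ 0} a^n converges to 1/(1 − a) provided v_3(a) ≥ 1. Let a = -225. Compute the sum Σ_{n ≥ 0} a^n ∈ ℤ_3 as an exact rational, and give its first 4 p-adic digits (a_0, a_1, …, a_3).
Σ a^n = 1/(1 − a) = 1/226;  first 4 digits = (1, 0, 2, 0)

v_3(a) = 2 ≥ 1, so the series converges in ℤ_3 to 1/(1 − a) = 1/(1 − (-225)) = 1/226. Expand this rational in ℤ_3: compute digits iteratively via d_i = x_i mod 3, x_{i+1} = (x_i − d_i)/3. The first 4 digits are (1, 0, 2, 0).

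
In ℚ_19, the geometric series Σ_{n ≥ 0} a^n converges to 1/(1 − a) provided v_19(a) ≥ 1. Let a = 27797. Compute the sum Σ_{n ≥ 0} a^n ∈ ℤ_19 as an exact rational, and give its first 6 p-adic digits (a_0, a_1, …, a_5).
Σ a^n = 1/(1 − a) = -1/27796;  first 6 digits = (1, 0, 1, 4, 1, 8)

v_19(a) = 2 ≥ 1, so the series converges in ℤ_19 to 1/(1 − a) = 1/(1 − 27797) = -1/27796. Expand this rational in ℤ_19: compute digits iteratively via d_i = x_i mod 19, x_{i+1} = (x_i − d_i)/19. The first 6 digits are (1, 0, 1, 4, 1, 8).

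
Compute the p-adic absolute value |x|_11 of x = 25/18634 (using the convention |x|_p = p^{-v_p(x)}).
|25/18634|_11 = 1331

Step 1 — compute v_11(x) by factoring powers of 11 out of the numerator and denominator: v_11(25/18634) = -3. Step 2 — apply |x|_p = p^{-v_p(x)} = 11^{3} = 1331.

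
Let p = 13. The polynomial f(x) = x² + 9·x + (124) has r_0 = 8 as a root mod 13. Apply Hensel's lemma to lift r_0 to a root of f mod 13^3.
r_2 = 2127 (mod 2197)

Hensel: r_{i+1} = r_i − f(r_i)·(f′(r_i))^{-1} mod 13^{i+2}, f′(x) = 2x + 9. Iterate:
  r_0 = 8 (mod 13)
  r_1 = 99 (mod 169)
  r_2 = 2127 (mod 2197)
Final: r = 2127 satisfies f(r) ≡ 0 mod 13^3.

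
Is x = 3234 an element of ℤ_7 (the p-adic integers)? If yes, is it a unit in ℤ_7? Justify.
x ∈ ℤ_7 but not a unit; v_7(x) = 2 > 0

ℤ_7 = {x ∈ ℚ_7 : v_7(x) ≥ 0} and ℤ_7^× = {x ∈ ℤ_7 : v_7(x) = 0}. Here v_7(3234) = v_7(num) − v_7(den) = 2; compare against these criteria.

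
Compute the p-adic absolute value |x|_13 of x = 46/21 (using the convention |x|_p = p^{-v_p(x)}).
|46/21|_13 = 1

Step 1 — compute v_13(x) by factoring powers of 13 out of the numerator and denominator: v_13(46/21) = 0. Step 2 — apply |x|_p = p^{-v_p(x)} = 13^{0} = 1.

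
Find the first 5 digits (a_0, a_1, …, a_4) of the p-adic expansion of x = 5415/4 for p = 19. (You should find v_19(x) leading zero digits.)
(a_0, …, a_4) = (0, 0, 18, 4, 14)

v_19(5415/4) = 2, so a_0 = ... = a_1 = 0. Factor out: x = 19^2 · u with u = 15/4 a unit in ℤ_19. Expand u iteratively via a_{v+i} = u_i mod 19, u_{i+1} = (u_i − a_{v+i})/19:
  u_0 = 15/4;  a_2 = 18;  u_1 = (u_0 − 18)/19 = -3/4
  u_1 = -3/4;  a_3 = 4;  u_2 = (u_1 − 4)/19 = -1/4
  u_2 = -1/4;  a_4 = 14;  u_3 = (u_2 − 14)/19 = -3/4
Digits: (0, 0, 18, 4, 14).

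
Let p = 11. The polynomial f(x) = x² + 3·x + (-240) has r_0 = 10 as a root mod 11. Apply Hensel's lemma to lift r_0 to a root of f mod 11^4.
r_3 = 241 (mod 14641)

Hensel: r_{i+1} = r_i − f(r_i)·(f′(r_i))^{-1} mod 11^{i+2}, f′(x) = 2x + 3. Iterate:
  r_0 = 10 (mod 11)
  r_1 = 120 (mod 121)
  r_2 = 241 (mod 1331)
  r_3 = 241 (mod 14641)
Final: r = 241 satisfies f(r) ≡ 0 mod 11^4.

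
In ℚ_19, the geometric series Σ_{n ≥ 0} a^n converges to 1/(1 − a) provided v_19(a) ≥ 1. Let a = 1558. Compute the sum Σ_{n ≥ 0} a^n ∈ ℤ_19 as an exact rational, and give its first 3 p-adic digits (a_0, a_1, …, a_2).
Σ a^n = 1/(1 − a) = -1/1557;  first 3 digits = (1, 6, 2)

v_19(a) = 1 ≥ 1, so the series converges in ℤ_19 to 1/(1 − a) = 1/(1 − 1558) = -1/1557. Expand this rational in ℤ_19: compute digits iteratively via d_i = x_i mod 19, x_{i+1} = (x_i − d_i)/19. The first 3 digits are (1, 6, 2).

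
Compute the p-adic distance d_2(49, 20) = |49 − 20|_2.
d_2(49, 20) = 1

Step 1 — x − y = 49 − 20 = 29. Step 2 — v_2(29) = 0 (factor: 29 = (2^0 · 29); the sign does not affect v_p). Step 3 — |x − y|_2 = 2^{0} = 1.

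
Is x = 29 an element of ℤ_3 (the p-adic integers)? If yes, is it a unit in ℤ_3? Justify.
x ∈ ℤ_3^× (unit); v_3(x) = 0

ℤ_3 = {x ∈ ℚ_3 : v_3(x) ≥ 0} and ℤ_3^× = {x ∈ ℤ_3 : v_3(x) = 0}. Here v_3(29) = v_3(num) − v_3(den) = 0; compare against these criteria.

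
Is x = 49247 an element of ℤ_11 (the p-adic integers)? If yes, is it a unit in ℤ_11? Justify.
x ∈ ℤ_11 but not a unit; v_11(x) = 3 > 0

ℤ_11 = {x ∈ ℚ_11 : v_11(x) ≥ 0} and ℤ_11^× = {x ∈ ℤ_11 : v_11(x) = 0}. Here v_11(49247) = v_11(num) − v_11(den) = 3; compare against these criteria.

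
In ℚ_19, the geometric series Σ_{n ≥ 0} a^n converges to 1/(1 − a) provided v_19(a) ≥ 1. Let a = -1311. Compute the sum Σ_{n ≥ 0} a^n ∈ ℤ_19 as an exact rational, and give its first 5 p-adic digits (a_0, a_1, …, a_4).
Σ a^n = 1/(1 − a) = 1/1312;  first 5 digits = (1, 7, 7, 4, 1)

v_19(a) = 1 ≥ 1, so the series converges in ℤ_19 to 1/(1 − a) = 1/(1 − (-1311)) = 1/1312. Expand this rational in ℤ_19: compute digits iteratively via d_i = x_i mod 19, x_{i+1} = (x_i − d_i)/19. The first 5 digits are (1, 7, 7, 4, 1).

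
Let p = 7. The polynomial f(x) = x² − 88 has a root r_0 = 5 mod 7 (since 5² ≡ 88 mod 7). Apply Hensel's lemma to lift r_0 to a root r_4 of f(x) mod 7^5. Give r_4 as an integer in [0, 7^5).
r_4 = 7033 (mod 16807)

Hensel's recurrence: r_{i+1} = r_i − f(r_i)·(f′(r_i))^{-1} mod 7^{i+2}, with f′(x) = 2x. Iterate:
  r_0 = 5 (mod 7)
  r_1 = 26 (mod 49)
  r_2 = 173 (mod 343)
  r_3 = 2231 (mod 2401)
  r_4 = 7033 (mod 16807)
Final: r_4 = 7033, and one checks f(r_4) ≡ 0 mod 7^5.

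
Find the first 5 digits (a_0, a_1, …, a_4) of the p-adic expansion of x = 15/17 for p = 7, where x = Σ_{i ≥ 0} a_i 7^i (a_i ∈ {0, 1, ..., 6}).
(a_0, …, a_4) = (5, 6, 4, 3, 4)

v_7(15/17) = 0 (numerator and denominator both coprime to 7), so x ∈ ℤ_7^×. Compute digits iteratively via a_i = x_i mod 7, x_{i+1} = (x_i − a_i)/7, with x_0 = x:
  x_0 = 15/17;  a_0 = 5;  x_1 = (x_0 − 5)/7 = -10/17
  x_1 = -10/17;  a_1 = 6;  x_2 = (x_1 − 6)/7 = -16/17
  x_2 = -16/17;  a_2 = 4;  x_3 = (x_2 − 4)/7 = -12/17
  x_3 = -12/17;  a_3 = 3;  x_4 = (x_3 − 3)/7 = -9/17
  x_4 = -9/17;  a_4 = 4;  x_5 = (x_4 − 4)/7 = -11/17
Digits: (5, 6, 4, 3, 4).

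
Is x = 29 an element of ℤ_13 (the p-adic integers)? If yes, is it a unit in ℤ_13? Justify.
x ∈ ℤ_13^× (unit); v_13(x) = 0

ℤ_13 = {x ∈ ℚ_13 : v_13(x) ≥ 0} and ℤ_13^× = {x ∈ ℤ_13 : v_13(x) = 0}. Here v_13(29) = v_13(num) − v_13(den) = 0; compare against these criteria.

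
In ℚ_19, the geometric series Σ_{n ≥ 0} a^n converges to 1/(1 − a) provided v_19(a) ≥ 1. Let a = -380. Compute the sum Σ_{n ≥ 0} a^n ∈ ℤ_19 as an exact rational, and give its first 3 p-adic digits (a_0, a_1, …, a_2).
Σ a^n = 1/(1 − a) = 1/381;  first 3 digits = (1, 18, 18)

v_19(a) = 1 ≥ 1, so the series converges in ℤ_19 to 1/(1 − a) = 1/(1 − (-380)) = 1/381. Expand this rational in ℤ_19: compute digits iteratively via d_i = x_i mod 19, x_{i+1} = (x_i − d_i)/19. The first 3 digits are (1, 18, 18).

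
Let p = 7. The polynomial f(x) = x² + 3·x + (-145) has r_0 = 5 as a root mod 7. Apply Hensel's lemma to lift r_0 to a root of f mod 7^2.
r_1 = 47 (mod 49)

Hensel: r_{i+1} = r_i − f(r_i)·(f′(r_i))^{-1} mod 7^{i+2}, f′(x) = 2x + 3. Iterate:
  r_0 = 5 (mod 7)
  r_1 = 47 (mod 49)
Final: r = 47 satisfies f(r) ≡ 0 mod 7^2.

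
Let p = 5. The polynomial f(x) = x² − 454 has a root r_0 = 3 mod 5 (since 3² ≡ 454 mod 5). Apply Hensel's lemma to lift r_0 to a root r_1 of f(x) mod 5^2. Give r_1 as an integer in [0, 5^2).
r_1 = 23 (mod 25)

Hensel's recurrence: r_{i+1} = r_i − f(r_i)·(f′(r_i))^{-1} mod 5^{i+2}, with f′(x) = 2x. Iterate:
  r_0 = 3 (mod 5)
  r_1 = 23 (mod 25)
Final: r_1 = 23, and one checks f(r_1) ≡ 0 mod 5^2.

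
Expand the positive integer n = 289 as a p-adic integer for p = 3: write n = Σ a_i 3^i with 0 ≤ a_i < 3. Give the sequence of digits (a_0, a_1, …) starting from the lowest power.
(a_0, a_1, …) = (1, 0, 2, 1, 0, 1)

Repeated division by 3 gives the digits low-to-high: 289 = 1 + 2·3^2 + 1·3^3 + 1·3^5. Digit sequence: (1, 0, 2, 1, 0, 1).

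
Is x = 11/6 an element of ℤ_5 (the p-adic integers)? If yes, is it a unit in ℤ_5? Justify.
x ∈ ℤ_5^× (unit); v_5(x) = 0

ℤ_5 = {x ∈ ℚ_5 : v_5(x) ≥ 0} and ℤ_5^× = {x ∈ ℤ_5 : v_5(x) = 0}. Here v_5(11/6) = v_5(num) − v_5(den) = 0; compare against these criteria.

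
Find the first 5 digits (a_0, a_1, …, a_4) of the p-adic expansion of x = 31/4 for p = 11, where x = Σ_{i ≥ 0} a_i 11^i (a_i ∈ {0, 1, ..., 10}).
(a_0, …, a_4) = (5, 3, 8, 2, 8)

v_11(31/4) = 0 (numerator and denominator both coprime to 11), so x ∈ ℤ_11^×. Compute digits iteratively via a_i = x_i mod 11, x_{i+1} = (x_i − a_i)/11, with x_0 = x:
  x_0 = 31/4;  a_0 = 5;  x_1 = (x_0 − 5)/11 = 1/4
  x_1 = 1/4;  a_1 = 3;  x_2 = (x_1 − 3)/11 = -1/4
  x_2 = -1/4;  a_2 = 8;  x_3 = (x_2 − 8)/11 = -3/4
  x_3 = -3/4;  a_3 = 2;  x_4 = (x_3 − 2)/11 = -1/4
  x_4 = -1/4;  a_4 = 8;  x_5 = (x_4 − 8)/11 = -3/4
Digits: (5, 3, 8, 2, 8).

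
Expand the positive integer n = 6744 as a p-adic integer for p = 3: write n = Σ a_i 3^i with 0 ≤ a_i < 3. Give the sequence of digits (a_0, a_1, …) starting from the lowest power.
(a_0, a_1, …) = (0, 1, 2, 0, 2, 0, 0, 0, 1)

Repeated division by 3 gives the digits low-to-high: 6744 = 1·3^1 + 2·3^2 + 2·3^4 + 1·3^8. Digit sequence: (0, 1, 2, 0, 2, 0, 0, 0, 1).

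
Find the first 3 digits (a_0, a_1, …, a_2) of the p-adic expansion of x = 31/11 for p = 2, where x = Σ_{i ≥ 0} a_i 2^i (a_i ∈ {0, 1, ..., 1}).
(a_0, …, a_2) = (1, 0, 1)

v_2(31/11) = 0 (numerator and denominator both coprime to 2), so x ∈ ℤ_2^×. Compute digits iteratively via a_i = x_i mod 2, x_{i+1} = (x_i − a_i)/2, with x_0 = x:
  x_0 = 31/11;  a_0 = 1;  x_1 = (x_0 − 1)/2 = 10/11
  x_1 = 10/11;  a_1 = 0;  x_2 = (x_1 − 0)/2 = 5/11
  x_2 = 5/11;  a_2 = 1;  x_3 = (x_2 − 1)/2 = -3/11
Digits: (1, 0, 1).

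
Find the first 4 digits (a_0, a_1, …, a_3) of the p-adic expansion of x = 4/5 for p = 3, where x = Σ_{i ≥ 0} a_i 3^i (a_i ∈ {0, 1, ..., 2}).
(a_0, …, a_3) = (2, 2, 1, 0)

v_3(4/5) = 0 (numerator and denominator both coprime to 3), so x ∈ ℤ_3^×. Compute digits iteratively via a_i = x_i mod 3, x_{i+1} = (x_i − a_i)/3, with x_0 = x:
  x_0 = 4/5;  a_0 = 2;  x_1 = (x_0 − 2)/3 = -2/5
  x_1 = -2/5;  a_1 = 2;  x_2 = (x_1 − 2)/3 = -4/5
  x_2 = -4/5;  a_2 = 1;  x_3 = (x_2 − 1)/3 = -3/5
  x_3 = -3/5;  a_3 = 0;  x_4 = (x_3 − 0)/3 = -1/5
Digits: (2, 2, 1, 0).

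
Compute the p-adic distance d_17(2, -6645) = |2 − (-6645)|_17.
d_17(2, -6645) = 1/289

Step 1 — x − y = 2 − (-6645) = 6647. Step 2 — v_17(6647) = 2 (factor: 6647 = (17^2 · 23); the sign does not affect v_p). Step 3 — |x − y|_17 = 17^{-2} = 1/289.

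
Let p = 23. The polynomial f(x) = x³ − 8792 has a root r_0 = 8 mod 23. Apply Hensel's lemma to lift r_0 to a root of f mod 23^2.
r_1 = 514 (mod 529)

Hensel: r_{i+1} = r_i − f(r_i)/f′(r_i) mod 23^{i+2}, where f′(x) = 3x². Iterate:
  r_0 = 8 (mod 23)
  r_1 = 514 (mod 529)
Final: r = 514 with f(r) ≡ 0 mod 23^2.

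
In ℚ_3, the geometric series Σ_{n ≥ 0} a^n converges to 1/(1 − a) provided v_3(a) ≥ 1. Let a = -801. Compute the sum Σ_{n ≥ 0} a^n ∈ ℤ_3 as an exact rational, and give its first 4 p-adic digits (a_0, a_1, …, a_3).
Σ a^n = 1/(1 − a) = 1/802;  first 4 digits = (1, 0, 1, 0)

v_3(a) = 2 ≥ 1, so the series converges in ℤ_3 to 1/(1 − a) = 1/(1 − (-801)) = 1/802. Expand this rational in ℤ_3: compute digits iteratively via d_i = x_i mod 3, x_{i+1} = (x_i − d_i)/3. The first 4 digits are (1, 0, 1, 0).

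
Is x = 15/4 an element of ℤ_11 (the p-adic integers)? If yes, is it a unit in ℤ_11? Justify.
x ∈ ℤ_11^× (unit); v_11(x) = 0

ℤ_11 = {x ∈ ℚ_11 : v_11(x) ≥ 0} and ℤ_11^× = {x ∈ ℤ_11 : v_11(x) = 0}. Here v_11(15/4) = v_11(num) − v_11(den) = 0; compare against these criteria.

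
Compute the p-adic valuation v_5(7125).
v_5(7125) = 3

v_5(n) is the largest exponent k such that 5^k divides n. Factor out: 7125 = 5^3 · 57. (Sign doesn't affect v_p.) So v_5(7125) = 3.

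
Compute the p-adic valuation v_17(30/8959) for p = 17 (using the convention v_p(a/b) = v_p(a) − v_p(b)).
v_17(30/8959) = -2

Factor powers of 17 from the numerator and denominator of the reduced fraction: 30 = 17^0 · 30 and 8959 = 17^2 · 31. Apply v_p(a/b) = v_p(a) − v_p(b): v_17(30/8959) = 0 − 2 = -2.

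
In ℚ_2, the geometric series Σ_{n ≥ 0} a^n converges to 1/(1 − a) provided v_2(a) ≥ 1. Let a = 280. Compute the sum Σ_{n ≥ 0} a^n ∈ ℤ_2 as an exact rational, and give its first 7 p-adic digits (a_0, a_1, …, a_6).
Σ a^n = 1/(1 − a) = -1/279;  first 7 digits = (1, 0, 0, 1, 1, 0, 1)

v_2(a) = 3 ≥ 1, so the series converges in ℤ_2 to 1/(1 − a) = 1/(1 − 280) = -1/279. Expand this rational in ℤ_2: compute digits iteratively via d_i = x_i mod 2, x_{i+1} = (x_i − d_i)/2. The first 7 digits are (1, 0, 0, 1, 1, 0, 1).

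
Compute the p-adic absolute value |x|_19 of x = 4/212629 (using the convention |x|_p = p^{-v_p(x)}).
|4/212629|_19 = 6859

Step 1 — compute v_19(x) by factoring powers of 19 out of the numerator and denominator: v_19(4/212629) = -3. Step 2 — apply |x|_p = p^{-v_p(x)} = 19^{3} = 6859.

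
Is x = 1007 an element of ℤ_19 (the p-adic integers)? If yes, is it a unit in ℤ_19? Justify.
x ∈ ℤ_19 but not a unit; v_19(x) = 1 > 0

ℤ_19 = {x ∈ ℚ_19 : v_19(x) ≥ 0} and ℤ_19^× = {x ∈ ℤ_19 : v_19(x) = 0}. Here v_19(1007) = v_19(num) − v_19(den) = 1; compare against these criteria.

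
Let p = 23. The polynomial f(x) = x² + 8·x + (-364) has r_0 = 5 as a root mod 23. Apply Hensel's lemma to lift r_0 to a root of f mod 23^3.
r_2 = 580 (mod 12167)

Hensel: r_{i+1} = r_i − f(r_i)·(f′(r_i))^{-1} mod 23^{i+2}, f′(x) = 2x + 8. Iterate:
  r_0 = 5 (mod 23)
  r_1 = 51 (mod 529)
  r_2 = 580 (mod 12167)
Final: r = 580 satisfies f(r) ≡ 0 mod 23^3.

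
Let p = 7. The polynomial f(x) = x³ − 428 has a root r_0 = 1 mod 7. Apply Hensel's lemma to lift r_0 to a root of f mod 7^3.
r_2 = 274 (mod 343)

Hensel: r_{i+1} = r_i − f(r_i)/f′(r_i) mod 7^{i+2}, where f′(x) = 3x². Iterate:
  r_0 = 1 (mod 7)
  r_1 = 29 (mod 49)
  r_2 = 274 (mod 343)
Final: r = 274 with f(r) ≡ 0 mod 7^3.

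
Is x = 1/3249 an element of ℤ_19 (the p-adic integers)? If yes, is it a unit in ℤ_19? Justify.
x ∉ ℤ_19 (v_19(x) = -2 < 0)

ℤ_19 = {x ∈ ℚ_19 : v_19(x) ≥ 0} and ℤ_19^× = {x ∈ ℤ_19 : v_19(x) = 0}. Here v_19(1/3249) = v_19(num) − v_19(den) = -2; compare against these criteria.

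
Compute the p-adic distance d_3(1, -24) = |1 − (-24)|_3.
d_3(1, -24) = 1

Step 1 — x − y = 1 − (-24) = 25. Step 2 — v_3(25) = 0 (factor: 25 = (3^0 · 25); the sign does not affect v_p). Step 3 — |x − y|_3 = 3^{0} = 1.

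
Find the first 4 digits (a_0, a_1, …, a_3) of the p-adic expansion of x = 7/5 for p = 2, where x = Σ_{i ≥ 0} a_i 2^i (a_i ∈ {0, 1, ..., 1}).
(a_0, …, a_3) = (1, 1, 0, 1)

v_2(7/5) = 0 (numerator and denominator both coprime to 2), so x ∈ ℤ_2^×. Compute digits iteratively via a_i = x_i mod 2, x_{i+1} = (x_i − a_i)/2, with x_0 = x:
  x_0 = 7/5;  a_0 = 1;  x_1 = (x_0 − 1)/2 = 1/5
  x_1 = 1/5;  a_1 = 1;  x_2 = (x_1 − 1)/2 = -2/5
  x_2 = -2/5;  a_2 = 0;  x_3 = (x_2 − 0)/2 = -1/5
  x_3 = -1/5;  a_3 = 1;  x_4 = (x_3 − 1)/2 = -3/5
Digits: (1, 1, 0, 1).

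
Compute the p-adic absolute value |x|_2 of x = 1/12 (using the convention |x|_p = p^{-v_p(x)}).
|1/12|_2 = 4

Step 1 — compute v_2(x) by factoring powers of 2 out of the numerator and denominator: v_2(1/12) = -2. Step 2 — apply |x|_p = p^{-v_p(x)} = 2^{2} = 4.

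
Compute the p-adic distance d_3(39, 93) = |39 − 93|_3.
d_3(39, 93) = 1/27

Step 1 — x − y = 39 − 93 = -54. Step 2 — v_3(-54) = 3 (factor: -54 = −(3^3 · 2); the sign does not affect v_p). Step 3 — |x − y|_3 = 3^{-3} = 1/27.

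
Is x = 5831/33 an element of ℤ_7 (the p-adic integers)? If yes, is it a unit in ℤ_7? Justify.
x ∈ ℤ_7 but not a unit; v_7(x) = 3 > 0

ℤ_7 = {x ∈ ℚ_7 : v_7(x) ≥ 0} and ℤ_7^× = {x ∈ ℤ_7 : v_7(x) = 0}. Here v_7(5831/33) = v_7(num) − v_7(den) = 3; compare against these criteria.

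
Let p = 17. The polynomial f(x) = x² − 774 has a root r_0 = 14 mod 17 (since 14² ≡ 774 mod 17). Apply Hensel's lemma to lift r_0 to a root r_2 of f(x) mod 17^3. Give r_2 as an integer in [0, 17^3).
r_2 = 3193 (mod 4913)

Hensel's recurrence: r_{i+1} = r_i − f(r_i)·(f′(r_i))^{-1} mod 17^{i+2}, with f′(x) = 2x. Iterate:
  r_0 = 14 (mod 17)
  r_1 = 14 (mod 289)
  r_2 = 3193 (mod 4913)
Final: r_2 = 3193, and one checks f(r_2) ≡ 0 mod 17^3.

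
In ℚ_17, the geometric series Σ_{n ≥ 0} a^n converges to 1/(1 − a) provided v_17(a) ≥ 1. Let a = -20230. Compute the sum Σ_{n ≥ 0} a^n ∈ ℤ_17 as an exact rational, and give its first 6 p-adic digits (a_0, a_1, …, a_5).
Σ a^n = 1/(1 − a) = 1/20231;  first 6 digits = (1, 0, 15, 12, 3, 16)

v_17(a) = 2 ≥ 1, so the series converges in ℤ_17 to 1/(1 − a) = 1/(1 − (-20230)) = 1/20231. Expand this rational in ℤ_17: compute digits iteratively via d_i = x_i mod 17, x_{i+1} = (x_i − d_i)/17. The first 6 digits are (1, 0, 15, 12, 3, 16).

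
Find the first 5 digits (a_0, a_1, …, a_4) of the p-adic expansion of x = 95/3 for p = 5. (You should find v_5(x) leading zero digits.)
(a_0, …, a_4) = (0, 3, 4, 1, 3)

v_5(95/3) = 1, so a_0 = ... = a_0 = 0. Factor out: x = 5^1 · u with u = 19/3 a unit in ℤ_5. Expand u iteratively via a_{v+i} = u_i mod 5, u_{i+1} = (u_i − a_{v+i})/5:
  u_0 = 19/3;  a_1 = 3;  u_1 = (u_0 − 3)/5 = 2/3
  u_1 = 2/3;  a_2 = 4;  u_2 = (u_1 − 4)/5 = -2/3
  u_2 = -2/3;  a_3 = 1;  u_3 = (u_2 − 1)/5 = -1/3
  u_3 = -1/3;  a_4 = 3;  u_4 = (u_3 − 3)/5 = -2/3
Digits: (0, 3, 4, 1, 3).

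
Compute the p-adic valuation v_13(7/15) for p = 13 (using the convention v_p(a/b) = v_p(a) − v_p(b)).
v_13(7/15) = 0

Factor powers of 13 from the numerator and denominator of the reduced fraction: 7 = 13^0 · 7 and 15 = 13^0 · 15. Apply v_p(a/b) = v_p(a) − v_p(b): v_13(7/15) = 0 − 0 = 0.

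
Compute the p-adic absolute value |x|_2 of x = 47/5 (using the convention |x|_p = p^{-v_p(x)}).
|47/5|_2 = 1

Step 1 — compute v_2(x) by factoring powers of 2 out of the numerator and denominator: v_2(47/5) = 0. Step 2 — apply |x|_p = p^{-v_p(x)} = 2^{0} = 1.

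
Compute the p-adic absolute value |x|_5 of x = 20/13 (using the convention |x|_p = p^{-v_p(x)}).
|20/13|_5 = 1/5

Step 1 — compute v_5(x) by factoring powers of 5 out of the numerator and denominator: v_5(20/13) = 1. Step 2 — apply |x|_p = p^{-v_p(x)} = 5^{-1} = 1/5.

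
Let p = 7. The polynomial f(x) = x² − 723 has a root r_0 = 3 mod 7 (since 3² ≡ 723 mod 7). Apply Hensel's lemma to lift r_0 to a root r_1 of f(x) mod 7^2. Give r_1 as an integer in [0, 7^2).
r_1 = 24 (mod 49)

Hensel's recurrence: r_{i+1} = r_i − f(r_i)·(f′(r_i))^{-1} mod 7^{i+2}, with f′(x) = 2x. Iterate:
  r_0 = 3 (mod 7)
  r_1 = 24 (mod 49)
Final: r_1 = 24, and one checks f(r_1) ≡ 0 mod 7^2.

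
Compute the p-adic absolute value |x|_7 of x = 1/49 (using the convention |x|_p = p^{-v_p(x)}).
|1/49|_7 = 49

Step 1 — compute v_7(x) by factoring powers of 7 out of the numerator and denominator: v_7(1/49) = -2. Step 2 — apply |x|_p = p^{-v_p(x)} = 7^{2} = 49.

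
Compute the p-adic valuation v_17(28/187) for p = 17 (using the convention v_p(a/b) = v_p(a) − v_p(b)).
v_17(28/187) = -1

Factor powers of 17 from the numerator and denominator of the reduced fraction: 28 = 17^0 · 28 and 187 = 17^1 · 11. Apply v_p(a/b) = v_p(a) − v_p(b): v_17(28/187) = 0 − 1 = -1.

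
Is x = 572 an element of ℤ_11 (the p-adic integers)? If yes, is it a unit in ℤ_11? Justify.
x ∈ ℤ_11 but not a unit; v_11(x) = 1 > 0

ℤ_11 = {x ∈ ℚ_11 : v_11(x) ≥ 0} and ℤ_11^× = {x ∈ ℤ_11 : v_11(x) = 0}. Here v_11(572) = v_11(num) − v_11(den) = 1; compare against these criteria.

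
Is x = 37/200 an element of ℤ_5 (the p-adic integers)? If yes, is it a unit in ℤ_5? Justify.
x ∉ ℤ_5 (v_5(x) = -2 < 0)

ℤ_5 = {x ∈ ℚ_5 : v_5(x) ≥ 0} and ℤ_5^× = {x ∈ ℤ_5 : v_5(x) = 0}. Here v_5(37/200) = v_5(num) − v_5(den) = -2; compare against these criteria.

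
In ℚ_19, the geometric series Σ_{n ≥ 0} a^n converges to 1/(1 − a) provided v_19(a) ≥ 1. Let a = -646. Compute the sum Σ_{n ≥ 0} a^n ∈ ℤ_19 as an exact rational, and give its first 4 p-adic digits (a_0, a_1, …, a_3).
Σ a^n = 1/(1 − a) = 1/647;  first 4 digits = (1, 4, 14, 10)

v_19(a) = 1 ≥ 1, so the series converges in ℤ_19 to 1/(1 − a) = 1/(1 − (-646)) = 1/647. Expand this rational in ℤ_19: compute digits iteratively via d_i = x_i mod 19, x_{i+1} = (x_i − d_i)/19. The first 4 digits are (1, 4, 14, 10).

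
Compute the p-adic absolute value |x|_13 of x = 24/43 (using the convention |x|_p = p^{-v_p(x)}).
|24/43|_13 = 1

Step 1 — compute v_13(x) by factoring powers of 13 out of the numerator and denominator: v_13(24/43) = 0. Step 2 — apply |x|_p = p^{-v_p(x)} = 13^{0} = 1.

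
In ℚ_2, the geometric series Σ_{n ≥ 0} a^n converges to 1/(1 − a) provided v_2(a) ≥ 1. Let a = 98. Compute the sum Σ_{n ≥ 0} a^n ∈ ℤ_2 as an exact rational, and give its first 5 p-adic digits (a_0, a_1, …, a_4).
Σ a^n = 1/(1 − a) = -1/97;  first 5 digits = (1, 1, 1, 1, 1)

v_2(a) = 1 ≥ 1, so the series converges in ℤ_2 to 1/(1 − a) = 1/(1 − 98) = -1/97. Expand this rational in ℤ_2: compute digits iteratively via d_i = x_i mod 2, x_{i+1} = (x_i − d_i)/2. The first 5 digits are (1, 1, 1, 1, 1).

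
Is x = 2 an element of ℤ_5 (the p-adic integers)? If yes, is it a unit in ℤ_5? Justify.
x ∈ ℤ_5^× (unit); v_5(x) = 0

ℤ_5 = {x ∈ ℚ_5 : v_5(x) ≥ 0} and ℤ_5^× = {x ∈ ℤ_5 : v_5(x) = 0}. Here v_5(2) = v_5(num) − v_5(den) = 0; compare against these criteria.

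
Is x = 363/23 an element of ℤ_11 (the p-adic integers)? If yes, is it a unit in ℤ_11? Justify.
x ∈ ℤ_11 but not a unit; v_11(x) = 2 > 0

ℤ_11 = {x ∈ ℚ_11 : v_11(x) ≥ 0} and ℤ_11^× = {x ∈ ℤ_11 : v_11(x) = 0}. Here v_11(363/23) = v_11(num) − v_11(den) = 2; compare against these criteria.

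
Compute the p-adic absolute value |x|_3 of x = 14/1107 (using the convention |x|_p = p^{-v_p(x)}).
|14/1107|_3 = 27

Step 1 — compute v_3(x) by factoring powers of 3 out of the numerator and denominator: v_3(14/1107) = -3. Step 2 — apply |x|_p = p^{-v_p(x)} = 3^{3} = 27.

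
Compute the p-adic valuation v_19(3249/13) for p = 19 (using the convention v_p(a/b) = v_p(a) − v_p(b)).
v_19(3249/13) = 2

Factor powers of 19 from the numerator and denominator of the reduced fraction: 3249 = 19^2 · 9 and 13 = 19^0 · 13. Apply v_p(a/b) = v_p(a) − v_p(b): v_19(3249/13) = 2 − 0 = 2.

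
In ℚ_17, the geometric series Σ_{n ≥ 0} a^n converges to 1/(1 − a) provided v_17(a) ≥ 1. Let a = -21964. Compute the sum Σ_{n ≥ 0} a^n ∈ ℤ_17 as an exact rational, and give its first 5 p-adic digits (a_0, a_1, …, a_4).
Σ a^n = 1/(1 − a) = 1/21965;  first 5 digits = (1, 0, 9, 12, 12)

v_17(a) = 2 ≥ 1, so the series converges in ℤ_17 to 1/(1 − a) = 1/(1 − (-21964)) = 1/21965. Expand this rational in ℤ_17: compute digits iteratively via d_i = x_i mod 17, x_{i+1} = (x_i − d_i)/17. The first 5 digits are (1, 0, 9, 12, 12).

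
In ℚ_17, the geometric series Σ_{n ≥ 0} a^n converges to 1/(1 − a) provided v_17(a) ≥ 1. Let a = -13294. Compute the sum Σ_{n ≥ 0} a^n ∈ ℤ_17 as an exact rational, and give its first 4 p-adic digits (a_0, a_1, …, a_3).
Σ a^n = 1/(1 − a) = 1/13295;  first 4 digits = (1, 0, 5, 14)

v_17(a) = 2 ≥ 1, so the series converges in ℤ_17 to 1/(1 − a) = 1/(1 − (-13294)) = 1/13295. Expand this rational in ℤ_17: compute digits iteratively via d_i = x_i mod 17, x_{i+1} = (x_i − d_i)/17. The first 4 digits are (1, 0, 5, 14).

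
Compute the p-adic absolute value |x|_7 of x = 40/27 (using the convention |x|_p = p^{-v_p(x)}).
|40/27|_7 = 1

Step 1 — compute v_7(x) by factoring powers of 7 out of the numerator and denominator: v_7(40/27) = 0. Step 2 — apply |x|_p = p^{-v_p(x)} = 7^{0} = 1.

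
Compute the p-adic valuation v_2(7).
v_2(7) = 0

v_2(n) is the largest exponent k such that 2^k divides n. Factor out: 7 = 2^0 · 7. (Sign doesn't affect v_p.) So v_2(7) = 0.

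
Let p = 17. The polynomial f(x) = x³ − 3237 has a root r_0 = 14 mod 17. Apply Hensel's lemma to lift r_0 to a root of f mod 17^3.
r_2 = 2462 (mod 4913)

Hensel: r_{i+1} = r_i − f(r_i)/f′(r_i) mod 17^{i+2}, where f′(x) = 3x². Iterate:
  r_0 = 14 (mod 17)
  r_1 = 150 (mod 289)
  r_2 = 2462 (mod 4913)
Final: r = 2462 with f(r) ≡ 0 mod 17^3.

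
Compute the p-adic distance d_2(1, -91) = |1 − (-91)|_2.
d_2(1, -91) = 1/4

Step 1 — x − y = 1 − (-91) = 92. Step 2 — v_2(92) = 2 (factor: 92 = (2^2 · 23); the sign does not affect v_p). Step 3 — |x − y|_2 = 2^{-2} = 1/4.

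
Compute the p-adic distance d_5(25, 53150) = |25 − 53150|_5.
d_5(25, 53150) = 1/3125

Step 1 — x − y = 25 − 53150 = -53125. Step 2 — v_5(-53125) = 5 (factor: -53125 = −(5^5 · 17); the sign does not affect v_p). Step 3 — |x − y|_5 = 5^{-5} = 1/3125.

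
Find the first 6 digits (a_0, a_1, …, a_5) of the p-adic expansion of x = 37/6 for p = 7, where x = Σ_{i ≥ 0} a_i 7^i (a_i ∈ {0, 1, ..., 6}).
(a_0, …, a_5) = (5, 6, 5, 5, 5, 5)

v_7(37/6) = 0 (numerator and denominator both coprime to 7), so x ∈ ℤ_7^×. Compute digits iteratively via a_i = x_i mod 7, x_{i+1} = (x_i − a_i)/7, with x_0 = x:
  x_0 = 37/6;  a_0 = 5;  x_1 = (x_0 − 5)/7 = 1/6
  x_1 = 1/6;  a_1 = 6;  x_2 = (x_1 − 6)/7 = -5/6
  x_2 = -5/6;  a_2 = 5;  x_3 = (x_2 − 5)/7 = -5/6
  x_3 = -5/6;  a_3 = 5;  x_4 = (x_3 − 5)/7 = -5/6
  x_4 = -5/6;  a_4 = 5;  x_5 = (x_4 − 5)/7 = -5/6
  x_5 = -5/6;  a_5 = 5;  x_6 = (x_5 − 5)/7 = -5/6
Digits: (5, 6, 5, 5, 5, 5).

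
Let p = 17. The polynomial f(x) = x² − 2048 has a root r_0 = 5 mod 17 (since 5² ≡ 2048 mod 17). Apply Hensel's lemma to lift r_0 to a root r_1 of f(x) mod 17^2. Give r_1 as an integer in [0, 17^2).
r_1 = 5 (mod 289)

Hensel's recurrence: r_{i+1} = r_i − f(r_i)·(f′(r_i))^{-1} mod 17^{i+2}, with f′(x) = 2x. Iterate:
  r_0 = 5 (mod 17)
  r_1 = 5 (mod 289)
Final: r_1 = 5, and one checks f(r_1) ≡ 0 mod 17^2.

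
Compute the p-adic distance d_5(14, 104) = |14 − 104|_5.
d_5(14, 104) = 1/5

Step 1 — x − y = 14 − 104 = -90. Step 2 — v_5(-90) = 1 (factor: -90 = −(5^1 · 18); the sign does not affect v_p). Step 3 — |x − y|_5 = 5^{-1} = 1/5.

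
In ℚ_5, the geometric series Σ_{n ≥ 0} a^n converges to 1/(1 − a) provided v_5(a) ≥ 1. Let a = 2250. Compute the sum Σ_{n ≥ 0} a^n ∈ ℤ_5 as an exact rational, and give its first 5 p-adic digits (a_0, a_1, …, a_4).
Σ a^n = 1/(1 − a) = -1/2249;  first 5 digits = (1, 0, 0, 3, 3)

v_5(a) = 3 ≥ 1, so the series converges in ℤ_5 to 1/(1 − a) = 1/(1 − 2250) = -1/2249. Expand this rational in ℤ_5: compute digits iteratively via d_i = x_i mod 5, x_{i+1} = (x_i − d_i)/5. The first 5 digits are (1, 0, 0, 3, 3).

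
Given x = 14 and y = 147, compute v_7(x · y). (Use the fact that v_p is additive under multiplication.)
v_7(2058) = 3

v_p(x) = 1 (factor: 14 = 7^1 · 2); v_p(y) = 2 (factor: 147 = 7^2 · 3). Additivity: v_p(xy) = v_p(x) + v_p(y) = 1 + 2 = 3. (Direct check: xy = 2058 = 7^3 · (6).)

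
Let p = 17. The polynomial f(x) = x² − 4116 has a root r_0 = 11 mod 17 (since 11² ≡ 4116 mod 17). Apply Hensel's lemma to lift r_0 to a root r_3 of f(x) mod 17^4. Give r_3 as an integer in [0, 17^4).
r_3 = 10925 (mod 83521)

Hensel's recurrence: r_{i+1} = r_i − f(r_i)·(f′(r_i))^{-1} mod 17^{i+2}, with f′(x) = 2x. Iterate:
  r_0 = 11 (mod 17)
  r_1 = 232 (mod 289)
  r_2 = 1099 (mod 4913)
  r_3 = 10925 (mod 83521)
Final: r_3 = 10925, and one checks f(r_3) ≡ 0 mod 17^4.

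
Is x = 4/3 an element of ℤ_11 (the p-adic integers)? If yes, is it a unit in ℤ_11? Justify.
x ∈ ℤ_11^× (unit); v_11(x) = 0

ℤ_11 = {x ∈ ℚ_11 : v_11(x) ≥ 0} and ℤ_11^× = {x ∈ ℤ_11 : v_11(x) = 0}. Here v_11(4/3) = v_11(num) − v_11(den) = 0; compare against these criteria.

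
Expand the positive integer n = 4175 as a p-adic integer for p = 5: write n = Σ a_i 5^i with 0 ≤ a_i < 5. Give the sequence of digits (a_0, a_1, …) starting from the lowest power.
(a_0, a_1, …) = (0, 0, 2, 3, 1, 1)

Repeated division by 5 gives the digits low-to-high: 4175 = 2·5^2 + 3·5^3 + 1·5^4 + 1·5^5. Digit sequence: (0, 0, 2, 3, 1, 1).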